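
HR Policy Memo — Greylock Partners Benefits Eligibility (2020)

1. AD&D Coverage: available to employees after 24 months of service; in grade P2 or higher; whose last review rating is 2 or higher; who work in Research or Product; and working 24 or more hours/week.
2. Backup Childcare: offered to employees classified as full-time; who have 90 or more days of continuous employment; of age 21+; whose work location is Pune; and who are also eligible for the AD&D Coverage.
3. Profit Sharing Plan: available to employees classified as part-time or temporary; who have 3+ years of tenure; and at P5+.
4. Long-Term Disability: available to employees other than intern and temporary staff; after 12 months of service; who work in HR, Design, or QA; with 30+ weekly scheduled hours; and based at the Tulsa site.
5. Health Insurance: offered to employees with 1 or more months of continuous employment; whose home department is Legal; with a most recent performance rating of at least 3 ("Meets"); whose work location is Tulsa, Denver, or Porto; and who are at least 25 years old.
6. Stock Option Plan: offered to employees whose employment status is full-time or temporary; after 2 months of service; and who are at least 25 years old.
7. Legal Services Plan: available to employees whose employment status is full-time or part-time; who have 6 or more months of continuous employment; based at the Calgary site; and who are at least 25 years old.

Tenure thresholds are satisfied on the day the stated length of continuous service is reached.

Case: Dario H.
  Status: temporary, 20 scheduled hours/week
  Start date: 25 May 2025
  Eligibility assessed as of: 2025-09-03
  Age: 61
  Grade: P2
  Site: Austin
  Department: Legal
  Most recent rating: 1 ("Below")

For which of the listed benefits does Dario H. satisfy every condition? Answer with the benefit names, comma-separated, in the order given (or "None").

Stock Option Plan

Service from 25 May 2025 to 2025-09-03: 101 days.
AD&D Coverage — service 101 days < 24 months (≈720 days) ✗ → not eligible.
Backup Childcare — status temporary ✗ (requires full-time) → not eligible.
Profit Sharing Plan — status temporary ✓; service 101 days < 3 years (≈1095 days) ✗ → not eligible.
Long-Term Disability — status temporary ✗ (excluded) → not eligible.
Health Insurance — service 101 days ≥ 1 month (≈30 days) ✓; dept Legal ✓; rating 1 < 3 ✗ → not eligible.
Stock Option Plan — status temporary ✓; service 101 days ≥ 2 months (≈60 days) ✓; age 61 ≥ 25 ✓ → eligible.
Legal Services Plan — status temporary ✗ (requires full-time or part-time) → not eligible.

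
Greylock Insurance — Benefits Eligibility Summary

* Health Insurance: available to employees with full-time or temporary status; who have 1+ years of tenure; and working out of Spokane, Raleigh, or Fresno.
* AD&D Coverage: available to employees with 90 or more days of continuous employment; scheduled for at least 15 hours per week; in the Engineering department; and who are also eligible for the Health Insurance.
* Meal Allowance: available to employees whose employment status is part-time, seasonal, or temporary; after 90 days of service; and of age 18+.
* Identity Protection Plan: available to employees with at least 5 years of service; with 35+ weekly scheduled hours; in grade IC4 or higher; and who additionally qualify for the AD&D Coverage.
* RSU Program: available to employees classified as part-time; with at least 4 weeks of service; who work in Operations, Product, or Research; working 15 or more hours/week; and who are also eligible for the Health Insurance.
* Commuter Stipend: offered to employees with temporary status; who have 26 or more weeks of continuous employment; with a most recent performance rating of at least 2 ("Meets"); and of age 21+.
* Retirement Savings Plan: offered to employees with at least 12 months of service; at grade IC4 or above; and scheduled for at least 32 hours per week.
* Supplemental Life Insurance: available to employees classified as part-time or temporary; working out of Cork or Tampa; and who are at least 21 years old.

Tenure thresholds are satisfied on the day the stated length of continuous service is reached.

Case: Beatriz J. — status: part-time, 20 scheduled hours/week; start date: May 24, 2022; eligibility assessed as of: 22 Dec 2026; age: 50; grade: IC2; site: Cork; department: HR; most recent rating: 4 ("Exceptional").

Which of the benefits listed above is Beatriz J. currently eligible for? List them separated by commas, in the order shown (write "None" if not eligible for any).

Meal Allowance, Supplemental Life Insurance

Service from May 24, 2022 to 22 Dec 2026: 1673 days.
Health Insurance — status part-time ✗ (requires full-time or temporary) → not eligible.
AD&D Coverage — service 1673 days ≥ 90 days ✓; 20 hrs/wk ≥ 15 ✓; dept HR ✗ → not eligible.
Meal Allowance — status part-time ✓; service 1673 days ≥ 90 days ✓; age 50 ≥ 18 ✓ → eligible.
Identity Protection Plan — service 1673 days < 5 years (≈1825 days) ✗ → not eligible.
RSU Program — status part-time ✓; service 1673 days ≥ 4 weeks (≈28 days) ✓; dept HR ✗ → not eligible.
Commuter Stipend — status part-time ✗ (requires temporary) → not eligible.
Retirement Savings Plan — service 1673 days ≥ 12 months (≈360 days) ✓; grade IC2 < IC4 ✗ → not eligible.
Supplemental Life Insurance — status part-time ✓; site Cork ✓; age 50 ≥ 21 ✓ → eligible.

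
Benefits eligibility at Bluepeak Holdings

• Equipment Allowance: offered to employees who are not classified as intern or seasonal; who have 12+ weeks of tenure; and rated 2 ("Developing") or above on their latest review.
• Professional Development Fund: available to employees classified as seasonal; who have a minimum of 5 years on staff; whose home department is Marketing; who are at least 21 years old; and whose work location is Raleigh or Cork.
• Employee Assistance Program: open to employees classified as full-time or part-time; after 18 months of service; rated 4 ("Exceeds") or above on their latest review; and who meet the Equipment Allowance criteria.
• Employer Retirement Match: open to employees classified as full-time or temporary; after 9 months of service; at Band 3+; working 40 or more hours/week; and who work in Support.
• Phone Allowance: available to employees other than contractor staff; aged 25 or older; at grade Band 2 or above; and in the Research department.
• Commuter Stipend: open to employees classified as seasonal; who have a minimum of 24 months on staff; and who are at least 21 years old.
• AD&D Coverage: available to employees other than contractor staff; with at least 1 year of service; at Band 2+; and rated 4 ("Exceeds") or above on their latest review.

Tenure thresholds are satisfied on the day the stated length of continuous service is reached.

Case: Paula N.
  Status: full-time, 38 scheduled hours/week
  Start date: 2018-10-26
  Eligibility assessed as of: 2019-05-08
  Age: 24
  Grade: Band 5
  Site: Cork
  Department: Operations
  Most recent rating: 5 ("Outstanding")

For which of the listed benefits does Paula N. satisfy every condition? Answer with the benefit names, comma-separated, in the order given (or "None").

Service from 2018-10-26 to 2019-05-08: 194 days.
Equipment Allowance — status full-time ✓ (not excluded); service 194 days ≥ 12 weeks (≈84 days) ✓; rating 5 ≥ 2 ✓ → eligible.
Professional Development Fund — status full-time ✗ (requires seasonal) → not eligible.
Employee Assistance Program — status full-time ✓; service 194 days < 18 months (≈540 days) ✗ → not eligible.
Employer Retirement Match — status full-time ✓; service 194 days < 9 months (≈270 days) ✗ → not eligible.
Phone Allowance — status full-time ✓ (not excluded); age 24 < 25 ✗ → not eligible.
Commuter Stipend — status full-time ✗ (requires seasonal) → not eligible.
AD&D Coverage — status full-time ✓ (not excluded); service 194 days < 1 year (≈365 days) ✗ → not eligible.

Equipment Allowance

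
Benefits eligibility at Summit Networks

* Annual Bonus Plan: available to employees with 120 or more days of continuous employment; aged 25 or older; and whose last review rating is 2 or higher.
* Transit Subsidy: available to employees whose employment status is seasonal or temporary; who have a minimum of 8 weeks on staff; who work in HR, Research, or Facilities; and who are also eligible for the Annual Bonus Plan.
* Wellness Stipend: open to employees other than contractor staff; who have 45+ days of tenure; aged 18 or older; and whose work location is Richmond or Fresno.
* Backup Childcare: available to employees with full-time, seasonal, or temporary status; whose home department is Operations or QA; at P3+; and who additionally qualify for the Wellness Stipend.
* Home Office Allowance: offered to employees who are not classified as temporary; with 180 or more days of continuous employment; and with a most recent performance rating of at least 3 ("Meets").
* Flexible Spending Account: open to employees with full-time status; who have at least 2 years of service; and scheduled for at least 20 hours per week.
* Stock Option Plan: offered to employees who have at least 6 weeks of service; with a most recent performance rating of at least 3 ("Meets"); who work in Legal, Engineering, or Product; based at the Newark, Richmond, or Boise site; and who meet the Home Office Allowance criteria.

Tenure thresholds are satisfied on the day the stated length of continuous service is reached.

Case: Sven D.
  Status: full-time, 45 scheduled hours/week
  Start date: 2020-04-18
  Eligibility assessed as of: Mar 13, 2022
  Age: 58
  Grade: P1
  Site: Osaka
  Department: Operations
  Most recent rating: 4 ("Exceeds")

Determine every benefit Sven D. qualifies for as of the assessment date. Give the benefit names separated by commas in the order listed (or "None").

Service from 2020-04-18 to Mar 13, 2022: 694 days.
Annual Bonus Plan — service 694 days ≥ 120 days ✓; age 58 ≥ 25 ✓; rating 4 ≥ 2 ✓ → eligible.
Transit Subsidy — status full-time ✗ (requires seasonal or temporary) → not eligible.
Wellness Stipend — status full-time ✓ (not excluded); service 694 days ≥ 45 days ✓; age 58 ≥ 18 ✓; site Osaka ✗ (not Richmond or Fresno) → not eligible.
Backup Childcare — status full-time ✓; dept Operations ✓; grade P1 < P3 ✗ → not eligible.
Home Office Allowance — status full-time ✓ (not excluded); service 694 days ≥ 180 days ✓; rating 4 ≥ 3 ✓ → eligible.
Flexible Spending Account — status full-time ✓; service 694 days < 2 years (≈730 days) ✗ → not eligible.
Stock Option Plan — service 694 days ≥ 6 weeks (≈42 days) ✓; rating 4 ≥ 3 ✓; dept Operations ✗ → not eligible.

Annual Bonus Plan, Home Office Allowance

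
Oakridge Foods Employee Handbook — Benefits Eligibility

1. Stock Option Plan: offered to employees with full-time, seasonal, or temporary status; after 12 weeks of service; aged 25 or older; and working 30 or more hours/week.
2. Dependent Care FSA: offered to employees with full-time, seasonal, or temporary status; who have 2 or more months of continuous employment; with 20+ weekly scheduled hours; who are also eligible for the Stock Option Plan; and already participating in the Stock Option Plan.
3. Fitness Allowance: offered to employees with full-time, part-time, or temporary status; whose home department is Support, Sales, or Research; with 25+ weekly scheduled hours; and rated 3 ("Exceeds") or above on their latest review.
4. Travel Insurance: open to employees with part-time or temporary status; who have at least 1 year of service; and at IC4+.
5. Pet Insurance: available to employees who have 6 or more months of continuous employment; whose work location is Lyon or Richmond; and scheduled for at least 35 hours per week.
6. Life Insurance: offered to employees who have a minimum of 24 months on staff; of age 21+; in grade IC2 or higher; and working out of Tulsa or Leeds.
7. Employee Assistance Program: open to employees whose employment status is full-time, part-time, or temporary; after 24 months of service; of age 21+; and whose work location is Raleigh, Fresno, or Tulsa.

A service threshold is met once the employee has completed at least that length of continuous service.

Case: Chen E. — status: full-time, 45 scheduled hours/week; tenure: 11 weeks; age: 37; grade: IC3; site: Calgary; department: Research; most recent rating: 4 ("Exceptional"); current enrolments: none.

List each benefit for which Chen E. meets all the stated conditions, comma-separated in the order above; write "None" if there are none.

Fitness Allowance

Stock Option Plan — status full-time ✓; service 11 weeks < 12 weeks ✗ → not eligible.
Dependent Care FSA — status full-time ✓; service 11 weeks ≥ 2 months (≈60 days) ✓; 45 hrs/wk ≥ 20 ✓; not eligible for Stock Option Plan ✗ → not eligible.
Fitness Allowance — status full-time ✓; dept Research ✓; 45 hrs/wk ≥ 25 ✓; rating 4 ≥ 3 ✓ → eligible.
Travel Insurance — status full-time ✗ (requires part-time or temporary) → not eligible.
Pet Insurance — service 11 weeks < 6 months (≈180 days) ✗ → not eligible.
Life Insurance — service 11 weeks < 24 months (≈720 days) ✗ → not eligible.
Employee Assistance Program — status full-time ✓; service 11 weeks < 24 months (≈720 days) ✗ → not eligible.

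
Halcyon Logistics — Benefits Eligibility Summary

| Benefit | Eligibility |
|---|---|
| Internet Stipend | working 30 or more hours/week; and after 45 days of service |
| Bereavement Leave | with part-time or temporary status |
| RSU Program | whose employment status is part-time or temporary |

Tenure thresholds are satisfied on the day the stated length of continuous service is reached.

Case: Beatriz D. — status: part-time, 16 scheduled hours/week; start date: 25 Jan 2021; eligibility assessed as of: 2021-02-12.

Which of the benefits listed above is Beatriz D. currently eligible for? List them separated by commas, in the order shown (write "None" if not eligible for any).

Service from 25 Jan 2021 to 2021-02-12: 18 days.
Internet Stipend — 16 hrs/wk < 30 ✗ → not eligible.
Bereavement Leave — status part-time ✓ → eligible.
RSU Program — status part-time ✓ → eligible.

Bereavement Leave, RSU Program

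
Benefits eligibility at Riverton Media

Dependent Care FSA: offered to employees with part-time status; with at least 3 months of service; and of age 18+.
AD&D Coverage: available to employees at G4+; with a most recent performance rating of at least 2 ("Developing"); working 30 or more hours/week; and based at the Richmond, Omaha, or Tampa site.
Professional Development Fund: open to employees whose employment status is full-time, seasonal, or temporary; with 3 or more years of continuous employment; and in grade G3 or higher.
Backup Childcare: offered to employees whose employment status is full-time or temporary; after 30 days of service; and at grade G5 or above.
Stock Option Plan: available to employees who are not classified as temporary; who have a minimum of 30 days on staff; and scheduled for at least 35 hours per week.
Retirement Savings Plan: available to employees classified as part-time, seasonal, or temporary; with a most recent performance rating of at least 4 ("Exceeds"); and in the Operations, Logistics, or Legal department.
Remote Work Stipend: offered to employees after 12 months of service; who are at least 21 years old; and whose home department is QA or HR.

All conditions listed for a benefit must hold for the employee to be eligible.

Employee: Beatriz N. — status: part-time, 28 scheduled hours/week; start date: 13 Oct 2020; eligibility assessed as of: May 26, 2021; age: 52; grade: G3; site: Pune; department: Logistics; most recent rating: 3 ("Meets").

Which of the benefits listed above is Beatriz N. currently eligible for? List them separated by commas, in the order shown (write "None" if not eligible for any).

Dependent Care FSA

Service from 13 Oct 2020 to May 26, 2021: 225 days.
Dependent Care FSA — status part-time ✓; service 225 days ≥ 3 months (≈90 days) ✓; age 52 ≥ 18 ✓ → eligible.
AD&D Coverage — grade G3 < G4 ✗ → not eligible.
Professional Development Fund — status part-time ✗ (requires full-time, seasonal, or temporary) → not eligible.
Backup Childcare — status part-time ✗ (requires full-time or temporary) → not eligible.
Stock Option Plan — status part-time ✓ (not excluded); service 225 days ≥ 30 days ✓; 28 hrs/wk < 35 ✗ → not eligible.
Retirement Savings Plan — status part-time ✓; rating 3 < 4 ✗ → not eligible.
Remote Work Stipend — service 225 days < 12 months (≈360 days) ✗ → not eligible.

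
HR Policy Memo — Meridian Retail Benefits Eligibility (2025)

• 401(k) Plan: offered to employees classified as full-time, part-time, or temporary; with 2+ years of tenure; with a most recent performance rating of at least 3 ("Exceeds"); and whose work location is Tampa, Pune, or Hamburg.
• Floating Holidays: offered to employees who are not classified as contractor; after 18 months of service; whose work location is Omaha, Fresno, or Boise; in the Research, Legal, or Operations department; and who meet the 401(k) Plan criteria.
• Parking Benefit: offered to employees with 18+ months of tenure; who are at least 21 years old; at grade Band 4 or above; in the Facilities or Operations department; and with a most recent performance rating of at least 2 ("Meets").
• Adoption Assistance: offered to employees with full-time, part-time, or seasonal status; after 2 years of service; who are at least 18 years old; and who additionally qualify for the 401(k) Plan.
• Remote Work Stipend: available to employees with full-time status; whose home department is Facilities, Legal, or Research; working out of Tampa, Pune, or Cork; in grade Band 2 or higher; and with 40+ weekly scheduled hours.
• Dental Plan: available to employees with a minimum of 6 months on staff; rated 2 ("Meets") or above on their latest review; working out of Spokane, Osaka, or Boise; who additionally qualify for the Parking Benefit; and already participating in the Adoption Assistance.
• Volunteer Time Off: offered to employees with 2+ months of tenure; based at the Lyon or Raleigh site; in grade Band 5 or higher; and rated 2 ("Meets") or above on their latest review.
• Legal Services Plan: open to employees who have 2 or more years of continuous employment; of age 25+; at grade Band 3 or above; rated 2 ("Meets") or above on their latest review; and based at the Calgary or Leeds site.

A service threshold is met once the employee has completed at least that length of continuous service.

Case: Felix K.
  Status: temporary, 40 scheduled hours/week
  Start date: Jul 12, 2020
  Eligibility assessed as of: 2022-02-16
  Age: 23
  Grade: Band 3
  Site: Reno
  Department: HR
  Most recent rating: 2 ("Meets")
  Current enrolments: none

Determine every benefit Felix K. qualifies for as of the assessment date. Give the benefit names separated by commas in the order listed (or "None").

Service from Jul 12, 2020 to 2022-02-16: 584 days.
401(k) Plan — status temporary ✓; service 584 days < 2 years (≈730 days) ✗ → not eligible.
Floating Holidays — status temporary ✓ (not excluded); service 584 days ≥ 18 months (≈540 days) ✓; site Reno ✗ (not Omaha, Fresno, or Boise) → not eligible.
Parking Benefit — service 584 days ≥ 18 months (≈540 days) ✓; age 23 ≥ 21 ✓; grade Band 3 < Band 4 ✗ → not eligible.
Adoption Assistance — status temporary ✗ (requires full-time, part-time, or seasonal) → not eligible.
Remote Work Stipend — status temporary ✗ (requires full-time) → not eligible.
Dental Plan — service 584 days ≥ 6 months (≈180 days) ✓; rating 2 ≥ 2 ✓; site Reno ✗ (not Spokane, Osaka, or Boise) → not eligible.
Volunteer Time Off — service 584 days ≥ 2 months (≈60 days) ✓; site Reno ✗ (not Lyon or Raleigh) → not eligible.
Legal Services Plan — service 584 days < 2 years (≈730 days) ✗ → not eligible.

None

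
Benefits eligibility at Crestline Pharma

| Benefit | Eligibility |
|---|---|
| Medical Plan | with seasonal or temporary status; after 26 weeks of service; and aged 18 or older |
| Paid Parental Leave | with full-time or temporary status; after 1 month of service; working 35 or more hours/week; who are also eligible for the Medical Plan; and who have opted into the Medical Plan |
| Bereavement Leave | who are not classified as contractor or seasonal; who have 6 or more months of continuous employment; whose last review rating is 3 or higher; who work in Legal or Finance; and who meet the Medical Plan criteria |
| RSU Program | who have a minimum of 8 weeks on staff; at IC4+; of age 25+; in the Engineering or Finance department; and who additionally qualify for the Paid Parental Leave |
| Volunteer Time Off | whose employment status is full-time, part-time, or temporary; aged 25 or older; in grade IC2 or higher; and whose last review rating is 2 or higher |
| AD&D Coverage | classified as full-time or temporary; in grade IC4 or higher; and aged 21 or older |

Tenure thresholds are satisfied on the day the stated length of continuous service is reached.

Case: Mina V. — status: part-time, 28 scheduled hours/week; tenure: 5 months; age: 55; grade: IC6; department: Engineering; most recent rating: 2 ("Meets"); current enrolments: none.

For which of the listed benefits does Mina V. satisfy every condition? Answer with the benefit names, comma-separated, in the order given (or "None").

Volunteer Time Off

Medical Plan — status part-time ✗ (requires seasonal or temporary) → not eligible.
Paid Parental Leave — status part-time ✗ (requires full-time or temporary) → not eligible.
Bereavement Leave — status part-time ✓ (not excluded); service 5 months < 6 months ✗ → not eligible.
RSU Program — service 5 months ≥ 8 weeks (≈56 days) ✓; grade IC6 ≥ IC4 ✓; age 55 ≥ 25 ✓; dept Engineering ✓; not eligible for Paid Parental Leave ✗ → not eligible.
Volunteer Time Off — status part-time ✓; age 55 ≥ 25 ✓; grade IC6 ≥ IC2 ✓; rating 2 ≥ 2 ✓ → eligible.
AD&D Coverage — status part-time ✗ (requires full-time or temporary) → not eligible.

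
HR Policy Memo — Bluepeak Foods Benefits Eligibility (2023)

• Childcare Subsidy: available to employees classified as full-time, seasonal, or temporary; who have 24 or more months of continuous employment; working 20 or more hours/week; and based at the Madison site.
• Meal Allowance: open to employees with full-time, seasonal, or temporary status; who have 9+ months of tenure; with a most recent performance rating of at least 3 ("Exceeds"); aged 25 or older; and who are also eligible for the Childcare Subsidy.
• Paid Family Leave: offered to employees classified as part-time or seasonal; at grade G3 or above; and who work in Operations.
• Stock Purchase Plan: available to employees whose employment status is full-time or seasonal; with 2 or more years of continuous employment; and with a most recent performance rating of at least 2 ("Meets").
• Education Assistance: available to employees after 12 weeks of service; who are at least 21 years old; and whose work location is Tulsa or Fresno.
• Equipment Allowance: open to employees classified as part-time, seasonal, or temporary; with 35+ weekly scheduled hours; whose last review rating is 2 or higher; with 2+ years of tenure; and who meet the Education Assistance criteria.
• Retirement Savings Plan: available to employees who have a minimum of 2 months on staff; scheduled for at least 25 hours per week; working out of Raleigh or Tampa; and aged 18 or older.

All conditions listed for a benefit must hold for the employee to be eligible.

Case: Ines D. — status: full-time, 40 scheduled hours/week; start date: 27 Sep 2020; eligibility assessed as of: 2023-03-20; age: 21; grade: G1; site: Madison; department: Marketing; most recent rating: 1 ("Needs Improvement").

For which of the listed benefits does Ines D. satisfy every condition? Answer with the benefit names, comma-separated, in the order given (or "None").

Childcare Subsidy

Service from 27 Sep 2020 to 2023-03-20: 904 days.
Childcare Subsidy — status full-time ✓; service 904 days ≥ 24 months (≈720 days) ✓; 40 hrs/wk ≥ 20 ✓; site Madison ✓ → eligible.
Meal Allowance — status full-time ✓; service 904 days ≥ 9 months (≈270 days) ✓; rating 1 < 3 ✗ → not eligible.
Paid Family Leave — status full-time ✗ (requires part-time or seasonal) → not eligible.
Stock Purchase Plan — status full-time ✓; service 904 days ≥ 2 years (≈730 days) ✓; rating 1 < 2 ✗ → not eligible.
Education Assistance — service 904 days ≥ 12 weeks (≈84 days) ✓; age 21 ≥ 21 ✓; site Madison ✗ (not Tulsa or Fresno) → not eligible.
Equipment Allowance — status full-time ✗ (requires part-time, seasonal, or temporary) → not eligible.
Retirement Savings Plan — service 904 days ≥ 2 months (≈60 days) ✓; 40 hrs/wk ≥ 25 ✓; site Madison ✗ (not Raleigh or Tampa) → not eligible.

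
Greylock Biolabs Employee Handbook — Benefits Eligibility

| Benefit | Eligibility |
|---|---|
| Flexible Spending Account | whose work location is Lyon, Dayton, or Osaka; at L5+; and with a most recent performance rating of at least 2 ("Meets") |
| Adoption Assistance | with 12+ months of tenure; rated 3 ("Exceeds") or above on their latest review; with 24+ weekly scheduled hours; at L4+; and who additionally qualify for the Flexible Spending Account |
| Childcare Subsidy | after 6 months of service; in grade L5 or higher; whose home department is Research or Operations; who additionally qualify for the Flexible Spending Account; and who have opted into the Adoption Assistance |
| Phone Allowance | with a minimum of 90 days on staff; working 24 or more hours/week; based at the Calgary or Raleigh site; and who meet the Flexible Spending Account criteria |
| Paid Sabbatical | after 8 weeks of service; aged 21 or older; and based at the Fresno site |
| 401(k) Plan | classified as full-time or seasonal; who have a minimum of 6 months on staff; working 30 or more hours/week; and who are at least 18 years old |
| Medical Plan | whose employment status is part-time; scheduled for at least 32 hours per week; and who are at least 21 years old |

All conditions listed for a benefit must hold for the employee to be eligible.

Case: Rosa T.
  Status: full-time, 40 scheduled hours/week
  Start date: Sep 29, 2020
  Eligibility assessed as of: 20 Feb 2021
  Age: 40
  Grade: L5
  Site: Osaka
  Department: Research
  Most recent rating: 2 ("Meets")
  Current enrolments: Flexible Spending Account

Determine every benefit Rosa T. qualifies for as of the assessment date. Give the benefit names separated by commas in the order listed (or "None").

Flexible Spending Account

Service from Sep 29, 2020 to 20 Feb 2021: 144 days.
Flexible Spending Account — site Osaka ✓; grade L5 ≥ L5 ✓; rating 2 ≥ 2 ✓ → eligible.
Adoption Assistance — service 144 days < 12 months (≈360 days) ✗ → not eligible.
Childcare Subsidy — service 144 days < 6 months (≈180 days) ✗ → not eligible.
Phone Allowance — service 144 days ≥ 90 days ✓; 40 hrs/wk ≥ 24 ✓; site Osaka ✗ (not Calgary or Raleigh) → not eligible.
Paid Sabbatical — service 144 days ≥ 8 weeks (≈56 days) ✓; age 40 ≥ 21 ✓; site Osaka ✗ (not Fresno) → not eligible.
401(k) Plan — status full-time ✓; service 144 days < 6 months (≈180 days) ✗ → not eligible.
Medical Plan — status full-time ✗ (requires part-time) → not eligible.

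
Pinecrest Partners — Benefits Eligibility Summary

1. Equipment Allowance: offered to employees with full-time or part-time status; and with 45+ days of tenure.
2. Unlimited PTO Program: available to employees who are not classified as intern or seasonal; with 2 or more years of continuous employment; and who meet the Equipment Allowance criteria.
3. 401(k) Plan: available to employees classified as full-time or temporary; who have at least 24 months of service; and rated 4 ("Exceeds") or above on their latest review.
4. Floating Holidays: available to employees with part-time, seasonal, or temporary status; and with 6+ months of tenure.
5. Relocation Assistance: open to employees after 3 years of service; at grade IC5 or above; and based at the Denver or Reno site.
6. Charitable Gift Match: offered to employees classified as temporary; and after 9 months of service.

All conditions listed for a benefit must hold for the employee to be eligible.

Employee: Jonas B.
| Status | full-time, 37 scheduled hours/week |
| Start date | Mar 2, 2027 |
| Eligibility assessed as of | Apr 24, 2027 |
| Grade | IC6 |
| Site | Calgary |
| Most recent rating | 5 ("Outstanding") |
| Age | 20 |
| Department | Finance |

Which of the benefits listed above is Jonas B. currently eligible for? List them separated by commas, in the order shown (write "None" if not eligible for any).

Equipment Allowance

Service from Mar 2, 2027 to Apr 24, 2027: 53 days.
Equipment Allowance — status full-time ✓; service 53 days ≥ 45 days ✓ → eligible.
Unlimited PTO Program — status full-time ✓ (not excluded); service 53 days < 2 years (≈730 days) ✗ → not eligible.
401(k) Plan — status full-time ✓; service 53 days < 24 months (≈720 days) ✗ → not eligible.
Floating Holidays — status full-time ✗ (requires part-time, seasonal, or temporary) → not eligible.
Relocation Assistance — service 53 days < 3 years (≈1095 days) ✗ → not eligible.
Charitable Gift Match — status full-time ✗ (requires temporary) → not eligible.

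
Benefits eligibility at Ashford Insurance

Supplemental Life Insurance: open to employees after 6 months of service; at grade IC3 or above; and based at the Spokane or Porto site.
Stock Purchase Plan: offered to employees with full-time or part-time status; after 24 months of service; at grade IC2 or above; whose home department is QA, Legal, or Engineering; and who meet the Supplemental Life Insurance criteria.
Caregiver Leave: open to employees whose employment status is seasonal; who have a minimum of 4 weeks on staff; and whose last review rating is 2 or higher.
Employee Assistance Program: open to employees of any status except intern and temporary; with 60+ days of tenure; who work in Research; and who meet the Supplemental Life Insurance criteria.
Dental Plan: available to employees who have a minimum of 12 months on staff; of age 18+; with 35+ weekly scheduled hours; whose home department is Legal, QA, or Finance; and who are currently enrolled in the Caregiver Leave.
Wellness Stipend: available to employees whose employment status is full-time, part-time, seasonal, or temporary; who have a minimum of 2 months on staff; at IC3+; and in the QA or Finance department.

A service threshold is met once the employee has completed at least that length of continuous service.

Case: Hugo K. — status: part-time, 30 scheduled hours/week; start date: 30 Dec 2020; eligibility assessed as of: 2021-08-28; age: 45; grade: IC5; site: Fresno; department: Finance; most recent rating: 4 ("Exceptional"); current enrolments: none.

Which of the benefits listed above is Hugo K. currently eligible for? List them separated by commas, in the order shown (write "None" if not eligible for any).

Service from 30 Dec 2020 to 2021-08-28: 241 days.
Supplemental Life Insurance — service 241 days ≥ 6 months (≈180 days) ✓; grade IC5 ≥ IC3 ✓; site Fresno ✗ (not Spokane or Porto) → not eligible.
Stock Purchase Plan — status part-time ✓; service 241 days < 24 months (≈720 days) ✗ → not eligible.
Caregiver Leave — status part-time ✗ (requires seasonal) → not eligible.
Employee Assistance Program — status part-time ✓ (not excluded); service 241 days ≥ 60 days ✓; dept Finance ✗ → not eligible.
Dental Plan — service 241 days < 12 months (≈360 days) ✗ → not eligible.
Wellness Stipend — status part-time ✓; service 241 days ≥ 2 months (≈60 days) ✓; grade IC5 ≥ IC3 ✓; dept Finance ✓ → eligible.

Wellness Stipend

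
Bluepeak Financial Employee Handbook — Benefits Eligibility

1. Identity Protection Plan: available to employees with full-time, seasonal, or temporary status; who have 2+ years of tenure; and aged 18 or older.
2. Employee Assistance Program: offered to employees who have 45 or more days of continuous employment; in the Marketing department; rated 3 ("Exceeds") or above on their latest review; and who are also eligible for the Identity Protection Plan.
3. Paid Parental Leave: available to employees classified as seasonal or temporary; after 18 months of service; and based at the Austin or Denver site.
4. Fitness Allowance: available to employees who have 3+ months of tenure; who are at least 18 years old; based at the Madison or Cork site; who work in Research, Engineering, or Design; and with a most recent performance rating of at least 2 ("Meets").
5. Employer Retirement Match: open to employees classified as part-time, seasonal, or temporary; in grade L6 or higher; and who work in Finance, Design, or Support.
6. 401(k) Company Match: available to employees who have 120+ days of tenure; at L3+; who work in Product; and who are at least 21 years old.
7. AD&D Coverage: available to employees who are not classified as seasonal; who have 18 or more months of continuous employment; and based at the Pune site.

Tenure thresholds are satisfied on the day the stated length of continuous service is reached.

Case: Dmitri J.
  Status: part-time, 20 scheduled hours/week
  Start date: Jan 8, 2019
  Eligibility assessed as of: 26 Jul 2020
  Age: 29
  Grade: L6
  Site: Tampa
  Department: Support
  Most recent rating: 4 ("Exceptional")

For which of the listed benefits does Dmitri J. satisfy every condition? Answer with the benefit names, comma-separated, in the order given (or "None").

Employer Retirement Match

Service from Jan 8, 2019 to 26 Jul 2020: 565 days.
Identity Protection Plan — status part-time ✗ (requires full-time, seasonal, or temporary) → not eligible.
Employee Assistance Program — service 565 days ≥ 45 days ✓; dept Support ✗ → not eligible.
Paid Parental Leave — status part-time ✗ (requires seasonal or temporary) → not eligible.
Fitness Allowance — service 565 days ≥ 3 months (≈90 days) ✓; age 29 ≥ 18 ✓; site Tampa ✗ (not Madison or Cork) → not eligible.
Employer Retirement Match — status part-time ✓; grade L6 ≥ L6 ✓; dept Support ✓ → eligible.
401(k) Company Match — service 565 days ≥ 120 days ✓; grade L6 ≥ L3 ✓; dept Support ✗ → not eligible.
AD&D Coverage — status part-time ✓ (not excluded); service 565 days ≥ 18 months (≈540 days) ✓; site Tampa ✗ (not Pune) → not eligible.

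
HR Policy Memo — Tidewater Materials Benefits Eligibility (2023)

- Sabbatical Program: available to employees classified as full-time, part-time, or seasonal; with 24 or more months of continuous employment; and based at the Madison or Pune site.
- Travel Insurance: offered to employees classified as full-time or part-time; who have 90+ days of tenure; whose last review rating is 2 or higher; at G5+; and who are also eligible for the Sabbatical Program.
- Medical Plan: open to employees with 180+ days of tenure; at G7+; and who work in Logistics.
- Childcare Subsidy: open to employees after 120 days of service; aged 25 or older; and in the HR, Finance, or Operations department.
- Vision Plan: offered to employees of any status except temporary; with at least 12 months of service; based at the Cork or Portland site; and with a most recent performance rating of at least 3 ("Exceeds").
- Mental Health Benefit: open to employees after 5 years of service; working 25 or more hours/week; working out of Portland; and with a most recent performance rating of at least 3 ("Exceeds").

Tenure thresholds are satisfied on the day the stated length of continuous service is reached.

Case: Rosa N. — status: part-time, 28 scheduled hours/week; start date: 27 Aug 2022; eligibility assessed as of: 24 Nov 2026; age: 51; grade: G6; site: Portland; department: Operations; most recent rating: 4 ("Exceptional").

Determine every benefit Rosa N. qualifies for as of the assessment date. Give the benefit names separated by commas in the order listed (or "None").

Service from 27 Aug 2022 to 24 Nov 2026: 1550 days.
Sabbatical Program — status part-time ✓; service 1550 days ≥ 24 months (≈720 days) ✓; site Portland ✗ (not Madison or Pune) → not eligible.
Travel Insurance — status part-time ✓; service 1550 days ≥ 90 days ✓; rating 4 ≥ 2 ✓; grade G6 ≥ G5 ✓; not eligible for Sabbatical Program ✗ → not eligible.
Medical Plan — service 1550 days ≥ 180 days ✓; grade G6 < G7 ✗ → not eligible.
Childcare Subsidy — service 1550 days ≥ 120 days ✓; age 51 ≥ 25 ✓; dept Operations ✓ → eligible.
Vision Plan — status part-time ✓ (not excluded); service 1550 days ≥ 12 months (≈360 days) ✓; site Portland ✓; rating 4 ≥ 3 ✓ → eligible.
Mental Health Benefit — service 1550 days < 5 years (≈1825 days) ✗ → not eligible.

Childcare Subsidy, Vision Plan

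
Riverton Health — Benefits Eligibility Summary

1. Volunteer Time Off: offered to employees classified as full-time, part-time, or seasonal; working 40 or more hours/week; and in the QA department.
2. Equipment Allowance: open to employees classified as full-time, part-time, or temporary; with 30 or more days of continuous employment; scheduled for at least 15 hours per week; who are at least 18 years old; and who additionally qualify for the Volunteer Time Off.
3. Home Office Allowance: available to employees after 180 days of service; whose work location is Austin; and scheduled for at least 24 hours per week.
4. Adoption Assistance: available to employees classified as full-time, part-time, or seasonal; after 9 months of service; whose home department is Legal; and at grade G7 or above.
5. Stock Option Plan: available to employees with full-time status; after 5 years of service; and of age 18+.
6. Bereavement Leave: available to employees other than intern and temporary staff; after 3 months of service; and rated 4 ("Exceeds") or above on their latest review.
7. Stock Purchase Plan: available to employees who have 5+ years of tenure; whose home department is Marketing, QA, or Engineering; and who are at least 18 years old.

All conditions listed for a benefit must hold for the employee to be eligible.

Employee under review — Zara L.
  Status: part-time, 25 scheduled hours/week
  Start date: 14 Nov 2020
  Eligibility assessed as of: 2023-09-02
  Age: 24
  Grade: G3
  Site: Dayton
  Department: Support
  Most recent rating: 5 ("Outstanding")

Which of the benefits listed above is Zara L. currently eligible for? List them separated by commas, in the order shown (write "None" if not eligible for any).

Bereavement Leave

Service from 14 Nov 2020 to 2023-09-02: 1022 days.
Volunteer Time Off — status part-time ✓; 25 hrs/wk < 40 ✗ → not eligible.
Equipment Allowance — status part-time ✓; service 1022 days ≥ 30 days ✓; 25 hrs/wk ≥ 15 ✓; age 24 ≥ 18 ✓; not eligible for Volunteer Time Off ✗ → not eligible.
Home Office Allowance — service 1022 days ≥ 180 days ✓; site Dayton ✗ (not Austin) → not eligible.
Adoption Assistance — status part-time ✓; service 1022 days ≥ 9 months (≈270 days) ✓; dept Support ✗ → not eligible.
Stock Option Plan — status part-time ✗ (requires full-time) → not eligible.
Bereavement Leave — status part-time ✓ (not excluded); service 1022 days ≥ 3 months (≈90 days) ✓; rating 5 ≥ 4 ✓ → eligible.
Stock Purchase Plan — service 1022 days < 5 years (≈1825 days) ✗ → not eligible.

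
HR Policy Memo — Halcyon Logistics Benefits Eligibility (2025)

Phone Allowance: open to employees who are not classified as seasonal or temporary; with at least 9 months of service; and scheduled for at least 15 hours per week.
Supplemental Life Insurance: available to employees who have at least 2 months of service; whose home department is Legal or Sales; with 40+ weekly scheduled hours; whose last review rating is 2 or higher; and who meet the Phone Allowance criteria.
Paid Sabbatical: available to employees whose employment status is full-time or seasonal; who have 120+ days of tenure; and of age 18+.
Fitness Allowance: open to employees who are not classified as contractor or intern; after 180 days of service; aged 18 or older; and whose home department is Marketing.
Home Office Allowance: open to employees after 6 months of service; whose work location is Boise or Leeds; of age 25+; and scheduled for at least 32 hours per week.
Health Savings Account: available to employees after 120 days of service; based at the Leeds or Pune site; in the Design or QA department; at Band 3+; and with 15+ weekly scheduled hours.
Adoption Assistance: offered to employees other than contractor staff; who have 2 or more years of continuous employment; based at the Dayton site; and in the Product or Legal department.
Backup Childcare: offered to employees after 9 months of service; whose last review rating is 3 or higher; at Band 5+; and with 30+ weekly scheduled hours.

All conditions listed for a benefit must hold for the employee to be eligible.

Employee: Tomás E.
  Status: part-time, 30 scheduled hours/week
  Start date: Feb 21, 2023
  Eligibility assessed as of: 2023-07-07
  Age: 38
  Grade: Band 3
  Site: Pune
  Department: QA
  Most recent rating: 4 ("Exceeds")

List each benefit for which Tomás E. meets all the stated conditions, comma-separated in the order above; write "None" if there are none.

Health Savings Account

Service from Feb 21, 2023 to 2023-07-07: 136 days.
Phone Allowance — status part-time ✓ (not excluded); service 136 days < 9 months (≈270 days) ✗ → not eligible.
Supplemental Life Insurance — service 136 days ≥ 2 months (≈60 days) ✓; dept QA ✗ → not eligible.
Paid Sabbatical — status part-time ✗ (requires full-time or seasonal) → not eligible.
Fitness Allowance — status part-time ✓ (not excluded); service 136 days < 180 days ✗ → not eligible.
Home Office Allowance — service 136 days < 6 months (≈180 days) ✗ → not eligible.
Health Savings Account — service 136 days ≥ 120 days ✓; site Pune ✓; dept QA ✓; grade Band 3 ≥ Band 3 ✓; 30 hrs/wk ≥ 15 ✓ → eligible.
Adoption Assistance — status part-time ✓ (not excluded); service 136 days < 2 years (≈730 days) ✗ → not eligible.
Backup Childcare — service 136 days < 9 months (≈270 days) ✗ → not eligible.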